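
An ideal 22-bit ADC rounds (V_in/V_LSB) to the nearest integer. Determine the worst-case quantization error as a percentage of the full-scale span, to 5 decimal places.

Rounding → worst-case error = ½ LSB = V_FS/2^23, so 100/8388608 = 1.19209e-05 % of full scale.

0.00001 %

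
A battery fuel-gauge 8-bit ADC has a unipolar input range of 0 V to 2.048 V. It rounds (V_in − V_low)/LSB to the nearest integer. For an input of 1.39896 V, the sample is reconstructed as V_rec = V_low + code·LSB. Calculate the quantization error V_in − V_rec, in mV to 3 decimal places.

Step size: 2.048 V ÷ 2^8 = 8.000 mV.
Scaled input = 174.8700 LSBs, so code = 175.
Reconstructed: 1.4 V.
Difference: -0.00104 V → -1.040 mV.

-1.040 mV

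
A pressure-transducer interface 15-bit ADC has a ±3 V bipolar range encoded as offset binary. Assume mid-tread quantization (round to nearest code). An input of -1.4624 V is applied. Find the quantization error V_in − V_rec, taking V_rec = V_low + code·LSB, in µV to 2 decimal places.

63.38 µV

Step size: 6 V ÷ 2^15 = 183.11 µV.
Scaled input = 8397.3461 LSBs, so code = 8397.
V_rec = (−3) + 8397·0.000183105 = -1.4624634 V.
Difference: 6.33789e-05 V → 63.38 µV.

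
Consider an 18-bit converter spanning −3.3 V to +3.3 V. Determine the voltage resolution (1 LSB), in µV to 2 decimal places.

25.18 µV

Full-scale span = 6.6 V.
LSB = 6.6 / 2^18 = 6.6 / 262144 = 2.5177e-05 V = 25.18 µV.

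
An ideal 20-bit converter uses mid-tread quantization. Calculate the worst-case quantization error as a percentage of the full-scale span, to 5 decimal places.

Rounding → worst-case error = ½ LSB = V_FS/2^21, so 100/2097152 = 4.76837e-05 % of full scale.

0.00005 %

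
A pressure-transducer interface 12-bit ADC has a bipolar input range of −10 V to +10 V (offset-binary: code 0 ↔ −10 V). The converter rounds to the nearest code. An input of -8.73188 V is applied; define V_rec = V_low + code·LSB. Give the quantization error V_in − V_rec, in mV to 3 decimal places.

LSB = 20/2^12 = 4.883 mV.
Scaled input = 259.7110 LSBs, so code = 260.
Reconstructed: -8.7304688 V.
V_in − V_rec = -0.00141125 V = -1.411 mV.

-1.411 mV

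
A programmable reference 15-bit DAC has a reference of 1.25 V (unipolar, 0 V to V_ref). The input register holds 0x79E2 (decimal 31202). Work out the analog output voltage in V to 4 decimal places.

LSB = 1.25 V / 2^15 = 38.15 µV.
Code 0x79E2 = 31202 decimal.
V_out = 0 + 31202 × 3.8147e-05 V = 1.19026 V.

1.1903 V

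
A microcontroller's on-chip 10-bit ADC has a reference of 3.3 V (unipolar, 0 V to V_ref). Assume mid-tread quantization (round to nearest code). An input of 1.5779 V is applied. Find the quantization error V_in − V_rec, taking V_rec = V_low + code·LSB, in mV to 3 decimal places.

-1.202 mV

LSB = 3.3/2^10 = 3.223 mV.
(1.5779 − 0)/0.00322266 = 489.6272; round gives code 490.
V_rec = 0 + 490·0.00322266 = 1.5791016 V.
Error = 1.5779 − 1.5791016 = -0.00120156 V = -1.202 mV.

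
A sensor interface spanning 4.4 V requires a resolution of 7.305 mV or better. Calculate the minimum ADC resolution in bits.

Number of steps required ≥ 4.4 V / 7.305 mV = 602.33.
Need 2^N ≥ 602.33; 2^9 = 512, 2^10 = 1024.
Minimum N = 10.

10 bits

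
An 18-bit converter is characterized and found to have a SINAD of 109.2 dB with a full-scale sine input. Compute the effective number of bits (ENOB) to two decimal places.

ENOB = (SINAD − 1.76) / 6.02 = (109.2 − 1.76)/6.02 = 17.847.

17.85 bits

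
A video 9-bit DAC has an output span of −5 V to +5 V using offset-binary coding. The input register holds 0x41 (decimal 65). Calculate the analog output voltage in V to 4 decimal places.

LSB = 10 V / 2^9 = 19.531 mV.
Code 0x41 = 65 decimal.
V_out = (−5) + 65 × 0.0195312 V = -3.73047 V.

-3.7305 V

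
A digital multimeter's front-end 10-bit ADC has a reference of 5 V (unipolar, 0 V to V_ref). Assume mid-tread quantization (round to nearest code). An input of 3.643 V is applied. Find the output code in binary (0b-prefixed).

Full-scale span = 5 V; LSB = 5/2^10 = 4.883 mV.
(3.643 − 0) / 0.00488281 = 746.086 LSBs.
round(746.086) = 746.
In binary (0b-prefixed): 0b1011101010.

code 0b1011101010 (decimal 746)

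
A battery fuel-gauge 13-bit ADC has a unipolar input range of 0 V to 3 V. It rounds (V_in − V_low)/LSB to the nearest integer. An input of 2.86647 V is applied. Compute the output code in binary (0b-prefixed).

code 0b1111010010011 (decimal 7827)

Full-scale span = 3 V; LSB = 3/2^13 = 366.21 µV.
(2.86647 − 0) / 0.000366211 = 7827.374 LSBs.
Round → code 7827.
In binary (0b-prefixed): 0b1111010010011.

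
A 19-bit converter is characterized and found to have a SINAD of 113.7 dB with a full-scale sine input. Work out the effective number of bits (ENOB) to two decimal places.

ENOB = (SINAD − 1.76) / 6.02 = (113.7 − 1.76)/6.02 = 18.595.

18.59 bits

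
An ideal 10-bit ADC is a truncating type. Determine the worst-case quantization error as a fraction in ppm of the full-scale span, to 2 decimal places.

976.56 ppm

Truncating → worst-case error = 1 LSB = V_FS/2^10, so 1e+06/1024 = 976.562 ppm of full scale.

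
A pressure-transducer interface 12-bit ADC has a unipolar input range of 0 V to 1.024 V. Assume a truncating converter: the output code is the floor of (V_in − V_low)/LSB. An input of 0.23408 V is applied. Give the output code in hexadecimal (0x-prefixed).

code 0x3A8 (decimal 936)

Full-scale span = 1.024 V; LSB = 1.024/2^12 = 250.00 µV.
(V_in − V_low)/LSB = (0.23408 − 0) / 0.00025 = 936.320.
Floor → code 936.
In hexadecimal (0x-prefixed): 0x3A8.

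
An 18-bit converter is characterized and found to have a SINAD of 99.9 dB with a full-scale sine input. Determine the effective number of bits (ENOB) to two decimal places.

16.30 bits

ENOB = (SINAD − 1.76) / 6.02 = (99.9 − 1.76)/6.02 = 16.302.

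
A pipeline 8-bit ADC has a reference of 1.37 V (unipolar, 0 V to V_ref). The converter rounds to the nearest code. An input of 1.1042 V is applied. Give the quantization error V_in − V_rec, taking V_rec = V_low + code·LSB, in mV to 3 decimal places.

1.778 mV

Step size: 1.37 V ÷ 2^8 = 5.352 mV.
(1.1042 − 0)/0.00535156 = 206.3323; round gives code 206.
Code 206 maps back to 0 + 206×0.00535156 V = 1.1024219 V.
Error = 1.1042 − 1.1024219 = 0.00177812 V = 1.778 mV.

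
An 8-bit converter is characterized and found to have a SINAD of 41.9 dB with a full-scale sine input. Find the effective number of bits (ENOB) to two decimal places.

ENOB = (SINAD − 1.76) / 6.02 = (41.9 − 1.76)/6.02 = 6.668.

6.67 bits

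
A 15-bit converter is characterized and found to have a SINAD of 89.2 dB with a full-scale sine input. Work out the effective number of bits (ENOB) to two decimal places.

14.52 bits

ENOB = (SINAD − 1.76) / 6.02 = (89.2 − 1.76)/6.02 = 14.525.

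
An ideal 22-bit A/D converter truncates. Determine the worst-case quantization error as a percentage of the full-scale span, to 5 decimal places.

0.00002 %

Truncating → worst-case error = 1 LSB = V_FS/2^22, so 100/4194304 = 2.38419e-05 % of full scale.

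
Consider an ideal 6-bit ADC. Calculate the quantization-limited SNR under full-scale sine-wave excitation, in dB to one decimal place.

37.9 dB

SNR ≈ 6.02·N + 1.76 dB = 6.02·6 + 1.76 = 37.88 dB.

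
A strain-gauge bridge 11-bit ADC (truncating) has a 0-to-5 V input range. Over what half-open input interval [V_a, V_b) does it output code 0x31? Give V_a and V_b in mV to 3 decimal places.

[119.629 mV, 122.070 mV)

LSB = 5/2^11 = 2.441 mV.
Code 0x31 = 49 decimal.
V_a = V_low + 49·LSB = 0.119629 V; V_b = V_low + 50·LSB = 0.12207 V.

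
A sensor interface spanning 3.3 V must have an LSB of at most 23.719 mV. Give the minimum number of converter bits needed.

8 bits

Number of steps required ≥ 3.3 V / 23.719 mV = 139.13.
Need 2^N ≥ 139.13; 2^7 = 128, 2^8 = 256.
Minimum N = 8.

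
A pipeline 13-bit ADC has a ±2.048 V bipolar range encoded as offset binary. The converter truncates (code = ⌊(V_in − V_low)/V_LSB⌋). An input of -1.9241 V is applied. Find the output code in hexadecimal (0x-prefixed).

code 0xF7 (decimal 247)

Full-scale span = 4.096 V; LSB = 4.096/2^13 = 0.500 mV.
(-1.9241 − (−2.048)) / 0.0005 = 247.800 LSBs.
Floor → code 247.
In hexadecimal (0x-prefixed): 0xF7.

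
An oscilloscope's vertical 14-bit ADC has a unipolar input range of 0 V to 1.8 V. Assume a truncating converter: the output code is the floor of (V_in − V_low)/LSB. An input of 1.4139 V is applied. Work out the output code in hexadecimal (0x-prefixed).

code 0x3245 (decimal 12869)

LSB = 1.8 V / 16384 = 109.86 µV.
(V_in − V_low)/LSB = (1.4139 − 0) / 0.000109863 = 12869.632.
So the output code is 12869.
In hexadecimal (0x-prefixed): 0x3245.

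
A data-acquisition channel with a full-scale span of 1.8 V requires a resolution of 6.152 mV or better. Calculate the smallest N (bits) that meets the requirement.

Number of steps required ≥ 1.8 V / 6.152 mV = 292.59.
Need 2^N ≥ 292.59; 2^8 = 256, 2^9 = 512.
Minimum N = 9.

9 bits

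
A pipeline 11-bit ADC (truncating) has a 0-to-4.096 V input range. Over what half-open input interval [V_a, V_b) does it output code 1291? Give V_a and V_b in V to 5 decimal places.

LSB = 4.096/2^11 = 2.000 mV.
V_a = V_low + 1291·LSB = 2.582 V; V_b = V_low + 1292·LSB = 2.584 V.

[2.58200 V, 2.58400 V)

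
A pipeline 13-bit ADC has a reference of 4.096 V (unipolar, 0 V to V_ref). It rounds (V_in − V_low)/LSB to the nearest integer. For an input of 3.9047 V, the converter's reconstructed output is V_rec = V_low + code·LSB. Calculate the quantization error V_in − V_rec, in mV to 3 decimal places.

One LSB is 4.096 V / 8192 = 0.500 mV.
(V_in − V_low)/LSB = (3.9047 − 0)/0.0005 = 7809.4000 → code 7809 (round).
Code 7809 maps back to 0 + 7809×0.0005 V = 3.9045 V.
V_in − V_rec = 0.0002 V = 0.200 mV.

0.200 mV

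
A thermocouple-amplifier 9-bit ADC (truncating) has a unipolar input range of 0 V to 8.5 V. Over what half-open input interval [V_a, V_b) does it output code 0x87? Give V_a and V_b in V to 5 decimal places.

LSB = 8.5/2^9 = 16.602 mV.
Code 0x87 = 135 decimal.
V_a = V_low + 135·LSB = 2.24121 V; V_b = V_low + 136·LSB = 2.25781 V.

[2.24121 V, 2.25781 V)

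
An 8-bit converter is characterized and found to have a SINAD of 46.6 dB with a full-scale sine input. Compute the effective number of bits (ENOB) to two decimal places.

ENOB = (SINAD − 1.76) / 6.02 = (46.6 − 1.76)/6.02 = 7.449.

7.45 bits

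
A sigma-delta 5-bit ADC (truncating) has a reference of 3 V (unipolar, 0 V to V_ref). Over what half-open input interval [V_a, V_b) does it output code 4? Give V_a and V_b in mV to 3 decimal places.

LSB = 3/2^5 = 93.750 mV.
V_a = V_low + 4·LSB = 0.375 V; V_b = V_low + 5·LSB = 0.46875 V.

[375.000 mV, 468.750 mV)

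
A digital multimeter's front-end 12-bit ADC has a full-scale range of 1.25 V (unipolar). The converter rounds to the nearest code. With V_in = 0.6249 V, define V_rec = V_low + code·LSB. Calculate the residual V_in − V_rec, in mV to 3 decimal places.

-0.100 mV

One LSB is 1.25 V / 4096 = 305.18 µV.
Scaled input = 2047.6723 LSBs, so code = 2048.
Reconstructed: 0.625 V.
Error = 0.6249 − 0.625 = -0.0001 V = -0.100 mV.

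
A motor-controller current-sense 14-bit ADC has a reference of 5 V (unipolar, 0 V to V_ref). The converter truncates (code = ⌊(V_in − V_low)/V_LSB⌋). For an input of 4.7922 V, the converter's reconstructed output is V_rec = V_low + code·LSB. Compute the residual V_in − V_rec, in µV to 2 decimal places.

24.71 µV

One LSB is 5 V / 16384 = 305.18 µV.
Scaled input = 15703.0810 LSBs, so code = 15703.
Code 15703 maps back to 0 + 15703×0.000305176 V = 4.7921753 V.
Difference: 2.4707e-05 V → 24.71 µV.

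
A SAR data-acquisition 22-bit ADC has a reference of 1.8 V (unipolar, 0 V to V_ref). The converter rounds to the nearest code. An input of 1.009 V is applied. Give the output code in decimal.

LSB = 1.8 V / 4194304 = 0.43 µV.
(V_in − V_low)/LSB = (1.009 − 0) / 4.29153e-07 = 2351140.409.
round(2351140.409) = 2351140.

code 2351140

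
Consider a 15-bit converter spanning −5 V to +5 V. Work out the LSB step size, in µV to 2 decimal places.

305.18 µV

Full-scale span = 10 V.
LSB = 10 / 2^15 = 10 / 32768 = 0.000305176 V = 305.18 µV.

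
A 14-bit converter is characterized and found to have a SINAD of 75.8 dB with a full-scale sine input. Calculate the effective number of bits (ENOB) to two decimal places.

12.30 bits

ENOB = (SINAD − 1.76) / 6.02 = (75.8 − 1.76)/6.02 = 12.299.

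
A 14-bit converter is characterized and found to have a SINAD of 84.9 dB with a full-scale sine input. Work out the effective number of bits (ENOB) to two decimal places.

13.81 bits

ENOB = (SINAD − 1.76) / 6.02 = (84.9 − 1.76)/6.02 = 13.811.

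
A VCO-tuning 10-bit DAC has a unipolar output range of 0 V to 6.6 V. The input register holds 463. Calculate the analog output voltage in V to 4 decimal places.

2.9842 V

LSB = 6.6 V / 2^10 = 6.445 mV.
V_out = 0 + 463 × 0.00644531 V = 2.98418 V.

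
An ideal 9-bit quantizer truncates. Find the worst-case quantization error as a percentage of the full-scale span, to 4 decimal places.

0.1953 %

Truncating → worst-case error = 1 LSB = V_FS/2^9, so 100/512 = 0.195312 % of full scale.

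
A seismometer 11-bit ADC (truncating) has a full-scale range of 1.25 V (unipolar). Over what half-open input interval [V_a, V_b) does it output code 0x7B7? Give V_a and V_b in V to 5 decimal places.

[1.20544 V, 1.20605 V)

LSB = 1.25/2^11 = 0.610 mV.
Code 0x7B7 = 1975 decimal.
V_a = V_low + 1975·LSB = 1.20544 V; V_b = V_low + 1976·LSB = 1.20605 V.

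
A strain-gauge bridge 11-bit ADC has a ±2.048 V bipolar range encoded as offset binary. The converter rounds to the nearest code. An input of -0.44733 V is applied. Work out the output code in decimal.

LSB = 4.096 V / 2048 = 2.000 mV.
Input sits at 800.335 steps above V_low.
Round → code 800.

code 800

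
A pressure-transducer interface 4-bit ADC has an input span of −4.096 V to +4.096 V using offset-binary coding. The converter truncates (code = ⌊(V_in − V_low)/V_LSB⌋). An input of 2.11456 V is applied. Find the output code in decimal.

With 16 levels over 8.192 V, one step is 0.5120 V.
(V_in − V_low)/LSB = (2.11456 − (−4.096)) / 0.512 = 12.130.
So the output code is 12.

code 12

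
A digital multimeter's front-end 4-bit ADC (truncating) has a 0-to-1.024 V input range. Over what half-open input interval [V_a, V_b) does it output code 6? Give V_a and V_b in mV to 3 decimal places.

[384.000 mV, 448.000 mV)

LSB = 1.024/2^4 = 64.000 mV.
V_a = V_low + 6·LSB = 0.384 V; V_b = V_low + 7·LSB = 0.448 V.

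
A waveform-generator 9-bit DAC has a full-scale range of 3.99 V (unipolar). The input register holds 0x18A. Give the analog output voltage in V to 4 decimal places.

LSB = 3.99 V / 2^9 = 7.793 mV.
Code 0x18A = 394 decimal.
V_out = 0 + 394 × 0.00779297 V = 3.07043 V.

3.0704 V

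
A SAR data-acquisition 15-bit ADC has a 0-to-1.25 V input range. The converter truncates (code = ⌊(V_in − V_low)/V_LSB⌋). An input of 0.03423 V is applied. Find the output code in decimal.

code 897

Full-scale span = 1.25 V; LSB = 1.25/2^15 = 38.15 µV.
(0.03423 − 0) / 3.8147e-05 = 897.319 LSBs.
Floor → code 897.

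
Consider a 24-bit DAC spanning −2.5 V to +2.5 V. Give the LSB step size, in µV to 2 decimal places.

0.30 µV

Full-scale span = 5 V.
LSB = 5 / 2^24 = 5 / 16777216 = 2.98023e-07 V = 0.30 µV.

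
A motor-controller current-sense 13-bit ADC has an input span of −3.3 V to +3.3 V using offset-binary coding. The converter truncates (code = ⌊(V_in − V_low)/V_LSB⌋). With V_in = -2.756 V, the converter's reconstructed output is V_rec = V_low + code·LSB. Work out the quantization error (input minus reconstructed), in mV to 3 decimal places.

0.177 mV

Step size: 6.6 V ÷ 2^13 = 0.806 mV.
(V_in − V_low)/LSB = (-2.756 − (−3.3))/0.000805664 = 675.2194 → code 675 (floor).
Code 675 maps back to (−3.3) + 675×0.000805664 V = -2.7561768 V.
V_in − V_rec = 0.000176758 V = 0.177 mV.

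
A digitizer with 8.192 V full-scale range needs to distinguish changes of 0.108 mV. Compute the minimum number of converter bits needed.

17 bits

Number of steps required ≥ 8.192 V / 0.108 mV = 75851.85.
Need 2^N ≥ 75851.85; 2^16 = 65536, 2^17 = 131072.
Minimum N = 17.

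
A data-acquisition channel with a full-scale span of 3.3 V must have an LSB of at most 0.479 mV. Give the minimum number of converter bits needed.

13 bits

Number of steps required ≥ 3.3 V / 0.479 mV = 6889.35.
Need 2^N ≥ 6889.35; 2^12 = 4096, 2^13 = 8192.
Minimum N = 13.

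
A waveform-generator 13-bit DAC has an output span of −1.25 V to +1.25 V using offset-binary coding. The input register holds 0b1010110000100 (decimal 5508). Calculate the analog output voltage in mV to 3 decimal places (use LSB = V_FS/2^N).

LSB = 2.5 V / 2^13 = 305.18 µV.
Code 0b1010110000100 = 5508 decimal.
V_out = (−1.25) + 5508 × 0.000305176 V = 0.430908 V.
= 430.908 mV.

430.908 mV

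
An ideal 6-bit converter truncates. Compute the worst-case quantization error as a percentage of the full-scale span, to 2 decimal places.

1.56 %

Truncating → worst-case error = 1 LSB = V_FS/2^6, so 100/64 = 1.5625 % of full scale.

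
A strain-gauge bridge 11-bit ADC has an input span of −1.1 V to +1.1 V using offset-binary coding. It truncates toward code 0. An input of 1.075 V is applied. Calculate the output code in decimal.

code 2024

Full-scale span = 2.2 V; LSB = 2.2/2^11 = 1.074 mV.
(1.075 − (−1.1)) / 0.00107422 = 2024.727 LSBs.
So the output code is 2024.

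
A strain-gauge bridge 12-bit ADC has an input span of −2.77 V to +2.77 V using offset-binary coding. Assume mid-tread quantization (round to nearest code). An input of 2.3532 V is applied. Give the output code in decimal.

With 4096 levels over 5.54 V, one step is 1.353 mV.
(2.3532 − (−2.77)) / 0.00135254 = 3787.839 LSBs.
round(3787.839) = 3788.

code 3788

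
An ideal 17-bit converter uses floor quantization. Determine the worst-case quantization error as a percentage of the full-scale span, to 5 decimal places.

0.00076 %

Truncating → worst-case error = 1 LSB = V_FS/2^17, so 100/131072 = 0.000762939 % of full scale.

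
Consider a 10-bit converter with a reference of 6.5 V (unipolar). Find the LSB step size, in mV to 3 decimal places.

Full-scale span = 6.5 V.
LSB = 6.5 / 2^10 = 6.5 / 1024 = 0.00634766 V = 6.348 mV.

6.348 mV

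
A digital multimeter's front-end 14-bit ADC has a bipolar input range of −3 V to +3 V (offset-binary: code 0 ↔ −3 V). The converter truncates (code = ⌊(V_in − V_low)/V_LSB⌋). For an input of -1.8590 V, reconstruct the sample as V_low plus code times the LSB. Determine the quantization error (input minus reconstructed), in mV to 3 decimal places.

0.253 mV

Step size: 6 V ÷ 2^14 = 366.21 µV.
(V_in − V_low)/LSB = (-1.8590 − (−3))/0.000366211 = 3115.6907 → code 3115 (floor).
V_rec = (−3) + 3115·0.000366211 = -1.8592529 V.
Difference: 0.00025293 V → 0.253 mV.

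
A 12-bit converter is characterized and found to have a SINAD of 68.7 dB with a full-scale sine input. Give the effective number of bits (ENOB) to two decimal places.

11.12 bits

ENOB = (SINAD − 1.76) / 6.02 = (68.7 − 1.76)/6.02 = 11.120.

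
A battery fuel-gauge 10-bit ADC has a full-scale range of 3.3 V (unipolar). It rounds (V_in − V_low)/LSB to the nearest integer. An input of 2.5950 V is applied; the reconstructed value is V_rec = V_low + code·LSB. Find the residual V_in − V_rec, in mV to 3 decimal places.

Step size: 3.3 V ÷ 2^10 = 3.223 mV.
Scaled input = 805.2364 LSBs, so code = 805.
Code 805 maps back to 0 + 805×0.00322266 V = 2.5942383 V.
Error = 2.5950 − 2.5942383 = 0.000761719 V = 0.762 mV.

0.762 mV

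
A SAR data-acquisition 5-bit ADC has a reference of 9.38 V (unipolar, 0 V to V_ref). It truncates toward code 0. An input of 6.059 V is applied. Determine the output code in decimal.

LSB = 9.38 V / 32 = 293.125 mV.
Input sits at 20.670 steps above V_low.
Floor → code 20.

code 20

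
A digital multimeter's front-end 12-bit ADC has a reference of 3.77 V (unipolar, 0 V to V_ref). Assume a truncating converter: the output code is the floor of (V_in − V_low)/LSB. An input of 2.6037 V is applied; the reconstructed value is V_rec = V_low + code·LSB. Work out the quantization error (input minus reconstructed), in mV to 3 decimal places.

One LSB is 3.77 V / 4096 = 0.920 mV.
(V_in − V_low)/LSB = (2.6037 − 0)/0.00092041 = 2828.8475 → code 2828 (floor).
Reconstructed: 2.6029199 V.
Difference: 0.000780078 V → 0.780 mV.

0.780 mV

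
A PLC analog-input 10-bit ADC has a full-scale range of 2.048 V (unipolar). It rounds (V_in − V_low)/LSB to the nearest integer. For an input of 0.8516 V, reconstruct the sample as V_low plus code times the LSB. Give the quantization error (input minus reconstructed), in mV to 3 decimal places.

-0.400 mV

One LSB is 2.048 V / 1024 = 2.000 mV.
(0.8516 − 0)/0.002 = 425.8000; round gives code 426.
V_rec = 0 + 426·0.002 = 0.852 V.
Error = 0.8516 − 0.852 = -0.0004 V = -0.400 mV.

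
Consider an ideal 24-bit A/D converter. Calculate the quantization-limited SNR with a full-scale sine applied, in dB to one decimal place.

SNR ≈ 6.02·N + 1.76 dB = 6.02·24 + 1.76 = 146.24 dB.

146.2 dB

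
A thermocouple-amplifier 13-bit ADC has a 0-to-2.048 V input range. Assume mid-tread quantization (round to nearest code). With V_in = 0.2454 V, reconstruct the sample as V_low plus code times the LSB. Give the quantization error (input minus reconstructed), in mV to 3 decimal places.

LSB = 2.048/2^13 = 250.00 µV.
(0.2454 − 0)/0.00025 = 981.6000; round gives code 982.
V_rec = 0 + 982·0.00025 = 0.2455 V.
V_in − V_rec = -0.0001 V = -0.100 mV.

-0.100 mV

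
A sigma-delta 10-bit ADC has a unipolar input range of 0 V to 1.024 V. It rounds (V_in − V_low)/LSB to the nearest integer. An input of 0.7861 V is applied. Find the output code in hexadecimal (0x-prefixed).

With 1024 levels over 1.024 V, one step is 1.000 mV.
(V_in − V_low)/LSB = (0.7861 − 0) / 0.001 = 786.100.
So the output code is 786.
In hexadecimal (0x-prefixed): 0x312.

code 0x312 (decimal 786)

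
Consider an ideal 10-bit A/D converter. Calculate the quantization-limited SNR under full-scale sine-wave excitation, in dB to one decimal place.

62.0 dB

SNR ≈ 6.02·N + 1.76 dB = 6.02·10 + 1.76 = 61.96 dB.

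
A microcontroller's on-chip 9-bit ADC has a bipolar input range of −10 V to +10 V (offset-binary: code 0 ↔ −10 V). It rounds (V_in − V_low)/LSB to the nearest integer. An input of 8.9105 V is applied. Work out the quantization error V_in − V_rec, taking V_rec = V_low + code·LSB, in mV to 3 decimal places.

4.250 mV

Step size: 20 V ÷ 2^9 = 39.062 mV.
(V_in − V_low)/LSB = (8.9105 − (−10))/0.0390625 = 484.1088 → code 484 (round).
V_rec = (−10) + 484·0.0390625 = 8.90625 V.
Difference: 0.00425 V → 4.250 mV.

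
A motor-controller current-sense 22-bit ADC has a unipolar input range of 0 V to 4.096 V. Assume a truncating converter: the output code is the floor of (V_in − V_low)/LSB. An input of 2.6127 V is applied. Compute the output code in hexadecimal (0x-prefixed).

Full-scale span = 4.096 V; LSB = 4.096/2^22 = 0.98 µV.
(2.6127 − 0) / 9.76563e-07 = 2675404.800 LSBs.
Floor → code 2675404.
In hexadecimal (0x-prefixed): 0x28D2CC.

code 0x28D2CC (decimal 2675404)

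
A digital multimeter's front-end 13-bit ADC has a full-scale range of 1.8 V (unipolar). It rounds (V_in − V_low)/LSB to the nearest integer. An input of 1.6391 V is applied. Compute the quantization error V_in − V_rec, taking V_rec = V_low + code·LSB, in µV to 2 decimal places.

-60.16 µV

Step size: 1.8 V ÷ 2^13 = 219.73 µV.
Scaled input = 7459.7262 LSBs, so code = 7460.
V_rec = 0 + 7460·0.000219727 = 1.6391602 V.
Difference: -6.01563e-05 V → -60.16 µV.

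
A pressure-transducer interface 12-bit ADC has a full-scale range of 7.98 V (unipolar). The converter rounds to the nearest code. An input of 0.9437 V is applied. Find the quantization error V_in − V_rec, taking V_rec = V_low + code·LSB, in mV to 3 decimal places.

LSB = 7.98/2^12 = 1.948 mV.
(V_in − V_low)/LSB = (0.9437 − 0)/0.00194824 = 484.3854 → code 484 (round).
Reconstructed: 0.94294922 V.
V_in − V_rec = 0.000750781 V = 0.751 mV.

0.751 mV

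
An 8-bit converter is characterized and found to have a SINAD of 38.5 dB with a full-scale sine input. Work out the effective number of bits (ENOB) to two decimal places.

ENOB = (SINAD − 1.76) / 6.02 = (38.5 − 1.76)/6.02 = 6.103.

6.10 bits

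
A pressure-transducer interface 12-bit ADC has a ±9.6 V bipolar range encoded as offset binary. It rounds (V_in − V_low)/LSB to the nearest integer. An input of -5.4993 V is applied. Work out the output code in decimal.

With 4096 levels over 19.2 V, one step is 4.688 mV.
(V_in − V_low)/LSB = (-5.4993 − (−9.6)) / 0.0046875 = 874.816.
round(874.816) = 875.

code 875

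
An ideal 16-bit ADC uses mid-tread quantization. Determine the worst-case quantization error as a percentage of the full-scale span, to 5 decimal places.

0.00076 %

Rounding → worst-case error = ½ LSB = V_FS/2^17, so 100/131072 = 0.000762939 % of full scale.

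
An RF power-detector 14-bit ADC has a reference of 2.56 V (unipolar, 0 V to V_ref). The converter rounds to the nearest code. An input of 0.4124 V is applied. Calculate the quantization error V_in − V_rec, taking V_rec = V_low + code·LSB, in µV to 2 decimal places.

56.25 µV

One LSB is 2.56 V / 16384 = 156.25 µV.
Scaled input = 2639.3600 LSBs, so code = 2639.
Code 2639 maps back to 0 + 2639×0.00015625 V = 0.41234375 V.
V_in − V_rec = 5.625e-05 V = 56.25 µV.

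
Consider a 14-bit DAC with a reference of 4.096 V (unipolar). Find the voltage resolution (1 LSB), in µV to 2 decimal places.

250.00 µV

Full-scale span = 4.096 V.
LSB = 4.096 / 2^14 = 4.096 / 16384 = 0.00025 V = 250.00 µV.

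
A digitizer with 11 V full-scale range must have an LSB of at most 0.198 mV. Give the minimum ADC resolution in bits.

Number of steps required ≥ 11 V / 0.198 mV = 55555.56.
Need 2^N ≥ 55555.56; 2^15 = 32768, 2^16 = 65536.
Minimum N = 16.

16 bits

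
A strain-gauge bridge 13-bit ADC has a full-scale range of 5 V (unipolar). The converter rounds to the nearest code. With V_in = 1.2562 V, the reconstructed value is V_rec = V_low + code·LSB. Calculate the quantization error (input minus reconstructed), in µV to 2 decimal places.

96.48 µV

One LSB is 5 V / 8192 = 0.610 mV.
(1.2562 − 0)/0.000610352 = 2058.1581; round gives code 2058.
Reconstructed: 1.2561035 V.
Difference: 9.64844e-05 V → 96.48 µV.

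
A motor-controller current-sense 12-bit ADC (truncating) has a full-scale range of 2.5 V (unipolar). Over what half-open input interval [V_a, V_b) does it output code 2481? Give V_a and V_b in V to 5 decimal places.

[1.51428 V, 1.51489 V)

LSB = 2.5/2^12 = 0.610 mV.
V_a = V_low + 2481·LSB = 1.51428 V; V_b = V_low + 2482·LSB = 1.51489 V.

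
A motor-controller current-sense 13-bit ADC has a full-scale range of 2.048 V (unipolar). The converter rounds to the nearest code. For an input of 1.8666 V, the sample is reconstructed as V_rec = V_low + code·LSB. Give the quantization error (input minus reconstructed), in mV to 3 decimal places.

One LSB is 2.048 V / 8192 = 250.00 µV.
Scaled input = 7466.4000 LSBs, so code = 7466.
V_rec = 0 + 7466·0.00025 = 1.8665 V.
V_in − V_rec = 0.0001 V = 0.100 mV.

0.100 mV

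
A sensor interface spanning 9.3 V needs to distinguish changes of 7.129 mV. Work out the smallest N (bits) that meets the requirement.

11 bits

Number of steps required ≥ 9.3 V / 7.129 mV = 1304.53.
Need 2^N ≥ 1304.53; 2^10 = 1024, 2^11 = 2048.
Minimum N = 11.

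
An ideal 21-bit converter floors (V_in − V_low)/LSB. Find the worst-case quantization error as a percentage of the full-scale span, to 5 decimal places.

0.00005 %

Truncating → worst-case error = 1 LSB = V_FS/2^21, so 100/2097152 = 4.76837e-05 % of full scale.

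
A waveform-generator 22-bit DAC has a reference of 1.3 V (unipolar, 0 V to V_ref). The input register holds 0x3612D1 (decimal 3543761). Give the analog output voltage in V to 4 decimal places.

LSB = 1.3 V / 2^22 = 0.31 µV.
Code 0x3612D1 = 3543761 decimal.
V_out = 0 + 3543761 × 3.09944e-07 V = 1.09837 V.

1.0984 V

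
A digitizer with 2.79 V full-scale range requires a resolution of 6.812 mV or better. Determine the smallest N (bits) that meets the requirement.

9 bits

Number of steps required ≥ 2.79 V / 6.812 mV = 409.57.
Need 2^N ≥ 409.57; 2^8 = 256, 2^9 = 512.
Minimum N = 9.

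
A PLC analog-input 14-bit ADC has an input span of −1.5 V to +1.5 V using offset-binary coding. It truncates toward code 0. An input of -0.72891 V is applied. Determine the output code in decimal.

Full-scale span = 3 V; LSB = 3/2^14 = 183.11 µV.
(V_in − V_low)/LSB = (-0.72891 − (−1.5)) / 0.000183105 = 4211.180.
Floor → code 4211.

code 4211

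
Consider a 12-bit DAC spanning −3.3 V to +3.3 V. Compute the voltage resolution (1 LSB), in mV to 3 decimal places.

Full-scale span = 6.6 V.
LSB = 6.6 / 2^12 = 6.6 / 4096 = 0.00161133 V = 1.611 mV.

1.611 mV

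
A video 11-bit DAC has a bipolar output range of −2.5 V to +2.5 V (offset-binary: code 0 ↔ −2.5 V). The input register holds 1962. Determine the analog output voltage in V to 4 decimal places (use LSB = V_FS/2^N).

LSB = 5 V / 2^11 = 2.441 mV.
V_out = (−2.5) + 1962 × 0.00244141 V = 2.29004 V.

2.2900 V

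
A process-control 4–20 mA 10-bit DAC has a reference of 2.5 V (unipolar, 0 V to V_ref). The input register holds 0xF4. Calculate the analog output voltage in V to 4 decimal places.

0.5957 V

LSB = 2.5 V / 2^10 = 2.441 mV.
Code 0xF4 = 244 decimal.
V_out = 0 + 244 × 0.00244141 V = 0.595703 V.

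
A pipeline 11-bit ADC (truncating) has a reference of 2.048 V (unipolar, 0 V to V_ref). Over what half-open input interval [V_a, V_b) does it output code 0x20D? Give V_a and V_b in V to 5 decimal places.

LSB = 2.048/2^11 = 1.000 mV.
Code 0x20D = 525 decimal.
V_a = V_low + 525·LSB = 0.525 V; V_b = V_low + 526·LSB = 0.526 V.

[0.52500 V, 0.52600 V)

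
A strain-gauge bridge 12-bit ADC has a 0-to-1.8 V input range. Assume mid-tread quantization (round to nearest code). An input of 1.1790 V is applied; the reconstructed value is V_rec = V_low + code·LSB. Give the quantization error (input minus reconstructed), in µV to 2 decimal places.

-52.73 µV

LSB = 1.8/2^12 = 439.45 µV.
(1.1790 − 0)/0.000439453 = 2682.8800; round gives code 2683.
Code 2683 maps back to 0 + 2683×0.000439453 V = 1.1790527 V.
Error = 1.1790 − 1.1790527 = -5.27344e-05 V = -52.73 µV.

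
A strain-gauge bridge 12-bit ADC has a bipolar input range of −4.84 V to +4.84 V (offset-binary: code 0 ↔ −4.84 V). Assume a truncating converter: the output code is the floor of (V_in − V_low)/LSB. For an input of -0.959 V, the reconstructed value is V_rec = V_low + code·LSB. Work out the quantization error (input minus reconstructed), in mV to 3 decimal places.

LSB = 9.68/2^12 = 2.363 mV.
(-0.959 − (−4.84))/0.00236328 = 1642.2083; ⌊·⌋ gives code 1642.
Reconstructed: -0.95949219 V.
V_in − V_rec = 0.000492188 V = 0.492 mV.

0.492 mV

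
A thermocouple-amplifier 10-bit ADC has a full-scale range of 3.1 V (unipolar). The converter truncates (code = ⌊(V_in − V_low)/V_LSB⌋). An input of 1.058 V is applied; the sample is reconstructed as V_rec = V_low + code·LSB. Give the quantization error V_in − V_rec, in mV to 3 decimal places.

1.457 mV

One LSB is 3.1 V / 1024 = 3.027 mV.
Scaled input = 349.4813 LSBs, so code = 349.
Reconstructed: 1.056543 V.
Difference: 0.00145703 V → 1.457 mV.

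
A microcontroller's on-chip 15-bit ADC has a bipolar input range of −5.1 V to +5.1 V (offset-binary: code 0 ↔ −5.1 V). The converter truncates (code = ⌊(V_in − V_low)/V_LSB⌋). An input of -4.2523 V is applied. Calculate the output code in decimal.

code 2723

LSB = 10.2 V / 32768 = 311.28 µV.
(V_in − V_low)/LSB = (-4.2523 − (−5.1)) / 0.000311279 = 2723.278.
So the output code is 2723.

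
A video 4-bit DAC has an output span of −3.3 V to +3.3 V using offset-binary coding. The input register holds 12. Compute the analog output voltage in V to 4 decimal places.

LSB = 6.6 V / 2^4 = 412.500 mV.
V_out = (−3.3) + 12 × 0.4125 V = 1.65 V.

1.6500 V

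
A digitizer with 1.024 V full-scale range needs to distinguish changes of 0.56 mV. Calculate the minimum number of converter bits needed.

Number of steps required ≥ 1.024 V / 0.56 mV = 1828.57.
Need 2^N ≥ 1828.57; 2^10 = 1024, 2^11 = 2048.
Minimum N = 11.

11 bits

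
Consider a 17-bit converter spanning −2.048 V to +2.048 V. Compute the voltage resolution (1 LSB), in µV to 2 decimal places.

Full-scale span = 4.096 V.
LSB = 4.096 / 2^17 = 4.096 / 131072 = 3.125e-05 V = 31.25 µV.

31.25 µV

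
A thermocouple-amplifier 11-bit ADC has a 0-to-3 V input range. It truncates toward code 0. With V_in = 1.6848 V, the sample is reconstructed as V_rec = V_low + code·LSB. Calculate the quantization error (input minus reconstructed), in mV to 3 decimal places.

LSB = 3/2^11 = 1.465 mV.
Scaled input = 1150.1568 LSBs, so code = 1150.
V_rec = 0 + 1150·0.00146484 = 1.6845703 V.
Difference: 0.000229687 V → 0.230 mV.

0.230 mV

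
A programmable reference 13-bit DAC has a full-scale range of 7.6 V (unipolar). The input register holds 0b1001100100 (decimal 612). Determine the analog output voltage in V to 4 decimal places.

LSB = 7.6 V / 2^13 = 0.928 mV.
Code 0b1001100100 = 612 decimal.
V_out = 0 + 612 × 0.000927734 V = 0.567773 V.

0.5678 V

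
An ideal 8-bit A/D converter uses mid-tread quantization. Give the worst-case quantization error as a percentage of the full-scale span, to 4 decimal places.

Rounding → worst-case error = ½ LSB = V_FS/2^9, so 100/512 = 0.195312 % of full scale.

0.1953 %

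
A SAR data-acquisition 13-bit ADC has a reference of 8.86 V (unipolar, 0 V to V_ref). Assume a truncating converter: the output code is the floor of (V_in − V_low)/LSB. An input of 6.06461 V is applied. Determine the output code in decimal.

With 8192 levels over 8.86 V, one step is 1.082 mV.
Input sits at 5607.369 steps above V_low.
⌊·⌋(5607.369) = 5607.

code 5607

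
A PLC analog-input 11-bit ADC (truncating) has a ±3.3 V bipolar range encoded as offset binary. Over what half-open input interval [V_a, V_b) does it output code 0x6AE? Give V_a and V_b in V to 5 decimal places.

[2.21074 V, 2.21396 V)

LSB = 6.6/2^11 = 3.223 mV.
Code 0x6AE = 1710 decimal.
V_a = V_low + 1710·LSB = 2.21074 V; V_b = V_low + 1711·LSB = 2.21396 V.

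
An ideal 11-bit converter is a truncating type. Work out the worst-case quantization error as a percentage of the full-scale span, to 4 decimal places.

Truncating → worst-case error = 1 LSB = V_FS/2^11, so 100/2048 = 0.0488281 % of full scale.

0.0488 %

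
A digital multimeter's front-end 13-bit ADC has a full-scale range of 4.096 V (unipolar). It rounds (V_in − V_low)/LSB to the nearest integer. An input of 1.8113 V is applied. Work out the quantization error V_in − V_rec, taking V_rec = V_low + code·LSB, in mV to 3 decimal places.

-0.200 mV

LSB = 4.096/2^13 = 0.500 mV.
Scaled input = 3622.6000 LSBs, so code = 3623.
Code 3623 maps back to 0 + 3623×0.0005 V = 1.8115 V.
V_in − V_rec = -0.0002 V = -0.200 mV.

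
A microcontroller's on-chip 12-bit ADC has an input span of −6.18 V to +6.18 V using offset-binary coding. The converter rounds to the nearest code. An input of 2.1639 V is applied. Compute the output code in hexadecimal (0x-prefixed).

Full-scale span = 12.36 V; LSB = 12.36/2^12 = 3.018 mV.
Input sits at 2765.098 steps above V_low.
Round → code 2765.
In hexadecimal (0x-prefixed): 0xACD.

code 0xACD (decimal 2765)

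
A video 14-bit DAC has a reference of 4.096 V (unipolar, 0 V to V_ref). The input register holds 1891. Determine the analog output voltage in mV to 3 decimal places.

472.750 mV

LSB = 4.096 V / 2^14 = 250.00 µV.
V_out = 0 + 1891 × 0.00025 V = 0.47275 V.
= 472.750 mV.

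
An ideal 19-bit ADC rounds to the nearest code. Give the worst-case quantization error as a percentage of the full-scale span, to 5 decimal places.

0.00010 %

Rounding → worst-case error = ½ LSB = V_FS/2^20, so 100/1048576 = 9.53674e-05 % of full scale.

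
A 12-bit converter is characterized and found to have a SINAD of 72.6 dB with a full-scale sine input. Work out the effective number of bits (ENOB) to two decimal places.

11.77 bits

ENOB = (SINAD − 1.76) / 6.02 = (72.6 − 1.76)/6.02 = 11.767.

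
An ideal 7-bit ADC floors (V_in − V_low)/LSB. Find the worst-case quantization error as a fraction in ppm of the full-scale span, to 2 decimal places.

7812.50 ppm

Truncating → worst-case error = 1 LSB = V_FS/2^7, so 1e+06/128 = 7812.5 ppm of full scale.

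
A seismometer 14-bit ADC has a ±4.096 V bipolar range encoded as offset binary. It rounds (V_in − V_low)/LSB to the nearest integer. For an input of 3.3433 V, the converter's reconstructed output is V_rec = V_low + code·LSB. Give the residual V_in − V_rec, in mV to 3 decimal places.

-0.200 mV

One LSB is 8.192 V / 16384 = 0.500 mV.
(V_in − V_low)/LSB = (3.3433 − (−4.096))/0.0005 = 14878.6000 → code 14879 (round).
Reconstructed: 3.3435 V.
V_in − V_rec = -0.0002 V = -0.200 mV.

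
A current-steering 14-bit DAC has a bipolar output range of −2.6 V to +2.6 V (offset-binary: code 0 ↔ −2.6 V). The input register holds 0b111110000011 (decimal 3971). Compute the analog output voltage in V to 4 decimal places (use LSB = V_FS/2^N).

-1.3397 V

LSB = 5.2 V / 2^14 = 317.38 µV.
Code 0b111110000011 = 3971 decimal.
V_out = (−2.6) + 3971 × 0.000317383 V = -1.33967 V.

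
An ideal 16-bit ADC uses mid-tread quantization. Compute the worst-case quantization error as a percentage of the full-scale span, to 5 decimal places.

0.00076 %

Rounding → worst-case error = ½ LSB = V_FS/2^17, so 100/131072 = 0.000762939 % of full scale.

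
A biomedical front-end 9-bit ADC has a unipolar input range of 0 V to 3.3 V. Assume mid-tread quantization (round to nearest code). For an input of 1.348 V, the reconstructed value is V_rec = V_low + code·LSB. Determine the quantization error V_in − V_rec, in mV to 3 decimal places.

0.930 mV

One LSB is 3.3 V / 512 = 6.445 mV.
Scaled input = 209.1442 LSBs, so code = 209.
V_rec = 0 + 209·0.00644531 = 1.3470703 V.
V_in − V_rec = 0.000929687 V = 0.930 mV.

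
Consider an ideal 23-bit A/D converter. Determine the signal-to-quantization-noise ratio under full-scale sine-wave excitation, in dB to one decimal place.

140.2 dB

SNR ≈ 6.02·N + 1.76 dB = 6.02·23 + 1.76 = 140.22 dB.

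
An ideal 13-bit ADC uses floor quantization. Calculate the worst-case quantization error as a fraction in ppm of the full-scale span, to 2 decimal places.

122.07 ppm

Truncating → worst-case error = 1 LSB = V_FS/2^13, so 1e+06/8192 = 122.07 ppm of full scale.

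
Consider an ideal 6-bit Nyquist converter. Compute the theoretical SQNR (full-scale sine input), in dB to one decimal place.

37.9 dB

SNR ≈ 6.02·N + 1.76 dB = 6.02·6 + 1.76 = 37.88 dB.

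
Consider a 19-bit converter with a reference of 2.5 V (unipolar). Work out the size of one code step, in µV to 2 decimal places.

4.77 µV

Full-scale span = 2.5 V.
LSB = 2.5 / 2^19 = 2.5 / 524288 = 4.76837e-06 V = 4.77 µV.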